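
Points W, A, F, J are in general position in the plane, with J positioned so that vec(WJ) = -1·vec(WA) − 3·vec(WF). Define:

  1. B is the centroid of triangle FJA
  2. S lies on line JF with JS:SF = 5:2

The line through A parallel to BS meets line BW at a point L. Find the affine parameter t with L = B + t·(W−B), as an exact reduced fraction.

t = 15/4

Choose coordinates W = (0, 0), A = (1, 0), F = (0, 1), J = (-1, -3).
1. B is the centroid of triangle FJA ⇒ B = (0, -2/3)
2. S lies on line JF with JS:SF = 5:2 ⇒ S = (-2/7, -1/7)
through A parallel to BS: direction (-2/7, 11/21); meets BW at L = (0, 11/6)
L = B + t·(W−B) with t = 15/4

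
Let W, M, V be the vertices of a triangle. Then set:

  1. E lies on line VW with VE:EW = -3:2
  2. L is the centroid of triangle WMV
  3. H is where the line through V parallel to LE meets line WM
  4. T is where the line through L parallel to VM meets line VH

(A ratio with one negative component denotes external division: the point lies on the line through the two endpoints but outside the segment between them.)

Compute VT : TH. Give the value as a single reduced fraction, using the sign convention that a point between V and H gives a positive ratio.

Set W = (0, 0), M = (1, 0), V = (0, 1); any affine frame gives the same invariant.
1. E lies on line VW with VE:EW = -3:2 ⇒ E = (0, -2)
2. L is the centroid of triangle WMV ⇒ L = (1/3, 1/3)
3. H is where the line through V parallel to LE meets line WM ⇒ H = (-1/7, 0)
4. T is where the line through L parallel to VM meets line VH ⇒ T = (-1/24, 17/24)
T = V + t·(H−V) with t = 7/24, so VT:TH = t:(1−t) = 7/24:17/24

VT:TH = 7/17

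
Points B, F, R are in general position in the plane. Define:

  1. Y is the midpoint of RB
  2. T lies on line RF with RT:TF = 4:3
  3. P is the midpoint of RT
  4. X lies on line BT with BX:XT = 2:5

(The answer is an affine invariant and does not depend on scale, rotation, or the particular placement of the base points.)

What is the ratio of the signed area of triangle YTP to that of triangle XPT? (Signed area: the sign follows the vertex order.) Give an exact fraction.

[YTP]:[XPT] = -7/10

Work in coordinates with B = (0, 0), F = (1, 0), R = (0, 1).
1. Y is the midpoint of RB ⇒ Y = (0, 1/2)
2. T lies on line RF with RT:TF = 4:3 ⇒ T = (4/7, 3/7)
3. P is the midpoint of RT ⇒ P = (2/7, 5/7)
4. X lies on line BT with BX:XT = 2:5 ⇒ X = (8/49, 6/49)
2·[YTP] = 1/7, 2·[XPT] = -10/49
[YTP]:[XPT] = 1/7:-10/49 = -7/10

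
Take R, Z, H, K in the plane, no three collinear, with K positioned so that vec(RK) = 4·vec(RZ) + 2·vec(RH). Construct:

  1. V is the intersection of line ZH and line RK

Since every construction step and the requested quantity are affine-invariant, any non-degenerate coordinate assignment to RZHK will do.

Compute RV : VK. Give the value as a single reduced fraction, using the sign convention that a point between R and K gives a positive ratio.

RV:VK = 1/5

Work in coordinates with R = (0, 0), Z = (1, 0), H = (0, 1), K = (4, 2).
1. V is the intersection of line ZH and line RK ⇒ V = (2/3, 1/3)
V = R + t·(K−R) with t = 1/6, so RV:VK = t:(1−t) = 1/6:5/6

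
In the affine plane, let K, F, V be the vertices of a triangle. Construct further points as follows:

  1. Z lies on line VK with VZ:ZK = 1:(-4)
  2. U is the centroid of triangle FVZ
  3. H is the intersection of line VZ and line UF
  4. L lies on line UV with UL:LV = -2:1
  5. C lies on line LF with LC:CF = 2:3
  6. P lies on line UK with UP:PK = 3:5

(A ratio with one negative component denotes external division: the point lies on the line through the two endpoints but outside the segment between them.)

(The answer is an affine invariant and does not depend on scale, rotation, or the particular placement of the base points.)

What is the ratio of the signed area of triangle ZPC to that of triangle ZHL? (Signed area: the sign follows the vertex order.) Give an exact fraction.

Work in coordinates with K = (0, 0), F = (1, 0), V = (0, 1).
1. Z lies on line VK with VZ:ZK = 1:(-4) ⇒ Z = (0, 4/3)
2. U is the centroid of triangle FVZ ⇒ U = (1/3, 7/9)
3. H is the intersection of line VZ and line UF ⇒ H = (0, 7/6)
4. L lies on line UV with UL:LV = -2:1 ⇒ L = (-1/3, 11/9)
5. C lies on line LF with LC:CF = 2:3 ⇒ C = (1/5, 11/15)
6. P lies on line UK with UP:PK = 3:5 ⇒ P = (5/24, 35/72)
2·[ZPC] = 2/45, 2·[ZHL] = -1/18
[ZPC]:[ZHL] = 2/45:-1/18 = -4/5

[ZPC]:[ZHL] = -4/5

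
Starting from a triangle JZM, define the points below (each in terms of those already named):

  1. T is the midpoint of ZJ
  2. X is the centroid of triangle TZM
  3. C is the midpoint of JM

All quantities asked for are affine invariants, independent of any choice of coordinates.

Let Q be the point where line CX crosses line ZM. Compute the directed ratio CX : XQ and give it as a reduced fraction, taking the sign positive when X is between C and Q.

CX:XQ = 2

Work in coordinates with J = (0, 0), Z = (1, 0), M = (0, 1).
1. T is the midpoint of ZJ ⇒ T = (1/2, 0)
2. X is the centroid of triangle TZM ⇒ X = (1/2, 1/3)
3. C is the midpoint of JM ⇒ C = (0, 1/2)
line CX meets ZM at Q = (3/4, 1/4)
X = C + t·(Q−C) with t = 2/3, so CX:XQ = 2/3:1/3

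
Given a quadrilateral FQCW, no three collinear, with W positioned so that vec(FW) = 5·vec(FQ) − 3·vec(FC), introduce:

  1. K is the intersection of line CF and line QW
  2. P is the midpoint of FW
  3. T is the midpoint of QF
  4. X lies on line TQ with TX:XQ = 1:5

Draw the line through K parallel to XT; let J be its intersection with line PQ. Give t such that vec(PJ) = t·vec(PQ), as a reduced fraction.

t = 3/2

Assign F = (0, 0), Q = (1, 0), C = (0, 1), W = (5, -3) — the answer is frame-independent, so this choice is without loss of generality.
1. K is the intersection of line CF and line QW ⇒ K = (0, 3/4)
2. P is the midpoint of FW ⇒ P = (5/2, -3/2)
3. T is the midpoint of QF ⇒ T = (1/2, 0)
4. X lies on line TQ with TX:XQ = 1:5 ⇒ X = (7/12, 0)
through K parallel to XT: direction (-1/12, 0); meets PQ at J = (1/4, 3/4)
J = P + t·(Q−P) with t = 3/2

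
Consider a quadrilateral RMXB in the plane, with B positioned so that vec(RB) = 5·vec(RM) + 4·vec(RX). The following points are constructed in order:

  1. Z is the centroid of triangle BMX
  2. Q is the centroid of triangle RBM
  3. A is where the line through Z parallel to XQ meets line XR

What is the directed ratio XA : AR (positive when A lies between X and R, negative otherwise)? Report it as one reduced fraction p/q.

Choose coordinates R = (0, 0), M = (1, 0), X = (0, 1), B = (5, 4).
1. Z is the centroid of triangle BMX ⇒ Z = (2, 5/3)
2. Q is the centroid of triangle RBM ⇒ Q = (2, 4/3)
3. A is where the line through Z parallel to XQ meets line XR ⇒ A = (0, 4/3)
A = X + t·(R−X) with t = -1/3, so XA:AR = t:(1−t) = -1/3:4/3

XA:AR = -1/4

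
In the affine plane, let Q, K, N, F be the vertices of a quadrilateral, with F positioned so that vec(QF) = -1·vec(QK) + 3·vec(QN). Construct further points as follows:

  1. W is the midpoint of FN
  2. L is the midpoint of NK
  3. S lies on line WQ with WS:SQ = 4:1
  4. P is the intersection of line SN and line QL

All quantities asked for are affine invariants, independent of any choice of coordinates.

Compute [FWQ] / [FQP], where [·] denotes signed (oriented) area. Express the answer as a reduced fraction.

[FWQ]:[FQP] = 5/8

Work in coordinates with Q = (0, 0), K = (1, 0), N = (0, 1), F = (-1, 3).
1. W is the midpoint of FN ⇒ W = (-1/2, 2)
2. L is the midpoint of NK ⇒ L = (1/2, 1/2)
3. S lies on line WQ with WS:SQ = 4:1 ⇒ S = (-1/10, 2/5)
4. P is the intersection of line SN and line QL ⇒ P = (-1/5, -1/5)
2·[FWQ] = -1/2, 2·[FQP] = -4/5
[FWQ]:[FQP] = -1/2:-4/5 = 5/8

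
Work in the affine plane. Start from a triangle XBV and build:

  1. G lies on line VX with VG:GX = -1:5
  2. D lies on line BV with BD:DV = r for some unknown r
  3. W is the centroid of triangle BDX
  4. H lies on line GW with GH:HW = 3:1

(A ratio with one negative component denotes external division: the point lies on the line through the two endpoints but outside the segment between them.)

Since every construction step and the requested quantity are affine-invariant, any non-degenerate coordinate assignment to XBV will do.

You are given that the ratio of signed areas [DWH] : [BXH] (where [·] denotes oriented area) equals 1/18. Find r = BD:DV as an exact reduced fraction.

r = 5/3

Set X = (0, 0), B = (1, 0), V = (0, 1); any affine frame gives the same invariant.
1. G lies on line VX with VG:GX = -1:5 ⇒ G = (0, 5/4)
2. With BD:DV = r, write λ = r/(r+1) so D = B + λ·(V−B); D is affine-linear in λ
3. W is the centroid of triangle BDX ⇒ W is an affine combination of earlier points and hence also affine-linear in λ
4. H lies on line GW with GH:HW = 3:1 ⇒ H is an affine combination of earlier points and hence also affine-linear in λ
Every point depending on D is an affine combination of D and λ-independent points, so each such coordinate is linear in λ; the λ² term in each signed area is a multiple of (V−B)×(V−B) = 0, so 2·[DWH] and 2·[BXH] are each linear in λ. Evaluating at λ=0 and λ=1:
  2·[DWH] = 1/8·λ − 5/48,   2·[BXH] = -1/4·λ − 5/16
So [DWH]:[BXH] = (1/8·λ − 5/48) / (-1/4·λ − 5/16). Setting this equal to 1/18:
  1/8·λ − 5/48 = 1/18·(-1/4·λ − 5/16)  ⇒  λ = 5/8
Then r = λ/(1−λ) = (5/8)/(3/8) = 5/3. Check: with r = 5/3, D = (3/8, 5/8) and [DWH]:[BXH] = 1/18 as required.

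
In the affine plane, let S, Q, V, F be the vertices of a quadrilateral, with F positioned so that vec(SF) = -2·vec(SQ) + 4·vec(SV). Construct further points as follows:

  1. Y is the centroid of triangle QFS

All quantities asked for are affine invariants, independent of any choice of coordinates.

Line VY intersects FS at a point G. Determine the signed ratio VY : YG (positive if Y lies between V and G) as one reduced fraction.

VY:YG = 1/2

Set S = (0, 0), Q = (1, 0), V = (0, 1), F = (-2, 4); any affine frame gives the same invariant.
1. Y is the centroid of triangle QFS ⇒ Y = (-1/3, 4/3)
line VY meets FS at G = (-1, 2)
Y = V + t·(G−V) with t = 1/3, so VY:YG = 1/3:2/3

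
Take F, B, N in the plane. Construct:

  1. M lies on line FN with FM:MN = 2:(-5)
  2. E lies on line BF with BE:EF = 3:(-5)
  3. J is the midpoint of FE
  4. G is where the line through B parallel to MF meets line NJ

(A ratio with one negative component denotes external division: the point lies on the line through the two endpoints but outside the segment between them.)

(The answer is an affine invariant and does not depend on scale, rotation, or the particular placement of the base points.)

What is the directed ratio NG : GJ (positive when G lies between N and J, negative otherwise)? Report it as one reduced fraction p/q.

NG:GJ = 4

Assign F = (0, 0), B = (1, 0), N = (0, 1) — the answer is frame-independent, so this choice is without loss of generality.
1. M lies on line FN with FM:MN = 2:(-5) ⇒ M = (0, -2/3)
2. E lies on line BF with BE:EF = 3:(-5) ⇒ E = (5/2, 0)
3. J is the midpoint of FE ⇒ J = (5/4, 0)
4. G is where the line through B parallel to MF meets line NJ ⇒ G = (1, 1/5)
G = N + t·(J−N) with t = 4/5, so NG:GJ = t:(1−t) = 4/5:1/5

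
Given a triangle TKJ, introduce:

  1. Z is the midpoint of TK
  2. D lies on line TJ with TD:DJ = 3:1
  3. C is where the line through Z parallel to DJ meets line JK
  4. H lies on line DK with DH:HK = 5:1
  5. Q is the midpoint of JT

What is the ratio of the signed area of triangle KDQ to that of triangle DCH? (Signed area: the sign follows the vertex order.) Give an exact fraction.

Set T = (0, 0), K = (1, 0), J = (0, 1); any affine frame gives the same invariant.
1. Z is the midpoint of TK ⇒ Z = (1/2, 0)
2. D lies on line TJ with TD:DJ = 3:1 ⇒ D = (0, 3/4)
3. C is where the line through Z parallel to DJ meets line JK ⇒ C = (1/2, 1/2)
4. H lies on line DK with DH:HK = 5:1 ⇒ H = (5/6, 1/8)
5. Q is the midpoint of JT ⇒ Q = (0, 1/2)
2·[KDQ] = 1/4, 2·[DCH] = -5/48
[KDQ]:[DCH] = 1/4:-5/48 = -12/5

[KDQ]:[DCH] = -12/5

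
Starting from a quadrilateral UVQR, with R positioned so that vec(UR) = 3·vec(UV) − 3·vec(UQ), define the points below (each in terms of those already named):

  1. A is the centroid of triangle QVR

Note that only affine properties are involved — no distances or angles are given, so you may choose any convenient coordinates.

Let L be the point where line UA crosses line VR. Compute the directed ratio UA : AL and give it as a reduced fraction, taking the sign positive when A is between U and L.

Work in coordinates with U = (0, 0), V = (1, 0), Q = (0, 1), R = (3, -3).
1. A is the centroid of triangle QVR ⇒ A = (4/3, -2/3)
line UA meets VR at L = (3/2, -3/4)
A = U + t·(L−U) with t = 8/9, so UA:AL = 8/9:1/9

UA:AL = 8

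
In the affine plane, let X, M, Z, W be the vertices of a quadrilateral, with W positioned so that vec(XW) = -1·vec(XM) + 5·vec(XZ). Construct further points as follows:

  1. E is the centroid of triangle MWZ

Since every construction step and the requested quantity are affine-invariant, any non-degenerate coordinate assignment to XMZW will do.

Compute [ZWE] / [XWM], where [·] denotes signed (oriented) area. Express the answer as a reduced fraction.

Choose coordinates X = (0, 0), M = (1, 0), Z = (0, 1), W = (-1, 5).
1. E is the centroid of triangle MWZ ⇒ E = (0, 2)
2·[ZWE] = -1, 2·[XWM] = -5
[ZWE]:[XWM] = -1:-5 = 1/5

[ZWE]:[XWM] = 1/5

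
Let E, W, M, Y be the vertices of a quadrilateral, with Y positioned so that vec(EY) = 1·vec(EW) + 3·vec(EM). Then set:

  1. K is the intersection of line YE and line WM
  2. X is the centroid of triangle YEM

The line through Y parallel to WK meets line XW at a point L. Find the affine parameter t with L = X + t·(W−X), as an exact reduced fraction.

Choose coordinates E = (0, 0), W = (1, 0), M = (0, 1), Y = (1, 3).
1. K is the intersection of line YE and line WM ⇒ K = (1/4, 3/4)
2. X is the centroid of triangle YEM ⇒ X = (1/3, 4/3)
through Y parallel to WK: direction (-3/4, 3/4); meets XW at L = (-2, 6)
L = X + t·(W−X) with t = -7/2

t = -7/2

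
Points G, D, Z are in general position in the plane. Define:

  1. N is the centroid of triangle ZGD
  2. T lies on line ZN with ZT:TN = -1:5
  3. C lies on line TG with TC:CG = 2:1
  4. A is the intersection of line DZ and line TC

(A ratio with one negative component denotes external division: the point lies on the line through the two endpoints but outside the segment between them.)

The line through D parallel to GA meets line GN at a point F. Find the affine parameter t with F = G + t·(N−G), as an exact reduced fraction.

Choose coordinates G = (0, 0), D = (1, 0), Z = (0, 1).
1. N is the centroid of triangle ZGD ⇒ N = (1/3, 1/3)
2. T lies on line ZN with ZT:TN = -1:5 ⇒ T = (-1/12, 7/6)
3. C lies on line TG with TC:CG = 2:1 ⇒ C = (-1/36, 7/18)
4. A is the intersection of line DZ and line TC ⇒ A = (-1/13, 14/13)
through D parallel to GA: direction (-1/13, 14/13); meets GN at F = (14/15, 14/15)
F = G + t·(N−G) with t = 14/5

t = 14/5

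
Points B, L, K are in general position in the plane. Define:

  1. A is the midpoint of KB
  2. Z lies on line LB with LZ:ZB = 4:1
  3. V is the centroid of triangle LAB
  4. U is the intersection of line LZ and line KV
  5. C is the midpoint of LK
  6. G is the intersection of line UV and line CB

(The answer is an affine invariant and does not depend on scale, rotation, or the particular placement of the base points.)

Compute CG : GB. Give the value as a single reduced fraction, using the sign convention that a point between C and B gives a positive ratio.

CG:GB = 3/4

Assign B = (0, 0), L = (1, 0), K = (0, 1) — the answer is frame-independent, so this choice is without loss of generality.
1. A is the midpoint of KB ⇒ A = (0, 1/2)
2. Z lies on line LB with LZ:ZB = 4:1 ⇒ Z = (1/5, 0)
3. V is the centroid of triangle LAB ⇒ V = (1/3, 1/6)
4. U is the intersection of line LZ and line KV ⇒ U = (2/5, 0)
5. C is the midpoint of LK ⇒ C = (1/2, 1/2)
6. G is the intersection of line UV and line CB ⇒ G = (2/7, 2/7)
G = C + t·(B−C) with t = 3/7, so CG:GB = t:(1−t) = 3/7:4/7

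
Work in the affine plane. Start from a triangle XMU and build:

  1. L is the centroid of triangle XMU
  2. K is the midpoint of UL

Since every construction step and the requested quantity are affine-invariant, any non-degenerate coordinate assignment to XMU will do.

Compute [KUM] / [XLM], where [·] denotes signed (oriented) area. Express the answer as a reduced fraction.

Choose coordinates X = (0, 0), M = (1, 0), U = (0, 1).
1. L is the centroid of triangle XMU ⇒ L = (1/3, 1/3)
2. K is the midpoint of UL ⇒ K = (1/6, 2/3)
2·[KUM] = -1/6, 2·[XLM] = -1/3
[KUM]:[XLM] = -1/6:-1/3 = 1/2

[KUM]:[XLM] = 1/2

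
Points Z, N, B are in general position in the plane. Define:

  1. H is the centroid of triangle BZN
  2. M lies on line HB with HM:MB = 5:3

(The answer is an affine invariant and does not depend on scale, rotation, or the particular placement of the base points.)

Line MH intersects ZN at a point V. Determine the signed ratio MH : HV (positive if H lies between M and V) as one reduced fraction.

MH:HV = 5/4

Set Z = (0, 0), N = (1, 0), B = (0, 1); any affine frame gives the same invariant.
1. H is the centroid of triangle BZN ⇒ H = (1/3, 1/3)
2. M lies on line HB with HM:MB = 5:3 ⇒ M = (1/8, 3/4)
line MH meets ZN at V = (1/2, 0)
H = M + t·(V−M) with t = 5/9, so MH:HV = 5/9:4/9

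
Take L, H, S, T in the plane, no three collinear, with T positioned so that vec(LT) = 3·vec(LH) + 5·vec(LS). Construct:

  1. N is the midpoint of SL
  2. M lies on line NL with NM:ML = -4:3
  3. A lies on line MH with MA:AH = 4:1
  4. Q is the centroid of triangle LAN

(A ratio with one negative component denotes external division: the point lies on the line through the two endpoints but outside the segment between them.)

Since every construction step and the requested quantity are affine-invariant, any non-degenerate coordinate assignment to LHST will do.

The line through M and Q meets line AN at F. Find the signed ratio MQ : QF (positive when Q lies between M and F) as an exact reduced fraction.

Work in coordinates with L = (0, 0), H = (1, 0), S = (0, 1), T = (3, 5).
1. N is the midpoint of SL ⇒ N = (0, 1/2)
2. M lies on line NL with NM:ML = -4:3 ⇒ M = (0, -3/2)
3. A lies on line MH with MA:AH = 4:1 ⇒ A = (4/5, -3/10)
4. Q is the centroid of triangle LAN ⇒ Q = (4/15, 1/15)
line MQ meets AN at F = (16/55, 23/110)
Q = M + t·(F−M) with t = 11/12, so MQ:QF = 11/12:1/12

MQ:QF = 11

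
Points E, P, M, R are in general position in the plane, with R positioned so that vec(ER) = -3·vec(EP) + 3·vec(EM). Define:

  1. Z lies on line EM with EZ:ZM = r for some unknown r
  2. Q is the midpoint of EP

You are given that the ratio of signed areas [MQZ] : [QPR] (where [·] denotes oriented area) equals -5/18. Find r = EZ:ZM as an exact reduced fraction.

r = 1/5

Assign E = (0, 0), P = (1, 0), M = (0, 1), R = (-3, 3) — the answer is frame-independent, so this choice is without loss of generality.
1. With EZ:ZM = r, write λ = r/(r+1) so Z = E + λ·(M−E); Z is affine-linear in λ
2. Q is the midpoint of EP ⇒ Q = (1/2, 0)
Every point depending on Z is an affine combination of Z and λ-independent points, so each such coordinate is linear in λ; the λ² term in each signed area is a multiple of (M−E)×(M−E) = 0, so 2·[MQZ] and 2·[QPR] are each linear in λ. Evaluating at λ=0 and λ=1:
  2·[MQZ] = 1/2·λ − 1/2,   2·[QPR] = 3/2
So [MQZ]:[QPR] = (1/2·λ − 1/2) / (3/2). Setting this equal to -5/18:
  1/2·λ − 1/2 = -5/18·(3/2)  ⇒  λ = 1/6
Then r = λ/(1−λ) = (1/6)/(5/6) = 1/5. Check: with r = 1/5, Z = (0, 1/6) and [MQZ]:[QPR] = -5/18 as required.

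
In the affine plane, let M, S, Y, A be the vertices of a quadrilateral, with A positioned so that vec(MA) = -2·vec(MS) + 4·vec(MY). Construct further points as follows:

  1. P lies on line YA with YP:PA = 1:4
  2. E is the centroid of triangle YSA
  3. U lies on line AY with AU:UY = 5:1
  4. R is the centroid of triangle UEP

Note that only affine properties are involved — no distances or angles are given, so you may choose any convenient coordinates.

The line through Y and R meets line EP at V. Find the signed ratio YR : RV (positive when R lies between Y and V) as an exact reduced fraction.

YR:RV = 17

Choose coordinates M = (0, 0), S = (1, 0), Y = (0, 1), A = (-2, 4).
1. P lies on line YA with YP:PA = 1:4 ⇒ P = (-2/5, 8/5)
2. E is the centroid of triangle YSA ⇒ E = (-1/3, 5/3)
3. U lies on line AY with AU:UY = 5:1 ⇒ U = (-1/3, 3/2)
4. R is the centroid of triangle UEP ⇒ R = (-16/45, 143/90)
line YR meets EP at V = (-32/85, 138/85)
R = Y + t·(V−Y) with t = 17/18, so YR:RV = 17/18:1/18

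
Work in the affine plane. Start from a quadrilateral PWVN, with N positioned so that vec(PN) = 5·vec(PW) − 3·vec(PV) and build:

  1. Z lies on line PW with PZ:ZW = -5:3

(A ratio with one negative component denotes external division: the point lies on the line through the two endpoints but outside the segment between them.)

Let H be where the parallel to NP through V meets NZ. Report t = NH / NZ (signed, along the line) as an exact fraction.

t = 2/3

Set P = (0, 0), W = (1, 0), V = (0, 1), N = (5, -3); any affine frame gives the same invariant.
1. Z lies on line PW with PZ:ZW = -5:3 ⇒ Z = (5/2, 0)
through V parallel to NP: direction (-5, 3); meets NZ at H = (10/3, -1)
H = N + t·(Z−N) with t = 2/3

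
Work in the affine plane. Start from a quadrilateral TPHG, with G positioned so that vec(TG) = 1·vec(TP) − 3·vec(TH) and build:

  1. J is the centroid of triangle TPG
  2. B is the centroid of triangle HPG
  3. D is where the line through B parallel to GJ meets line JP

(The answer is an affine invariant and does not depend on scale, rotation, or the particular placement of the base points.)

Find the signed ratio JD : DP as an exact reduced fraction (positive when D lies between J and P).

Work in coordinates with T = (0, 0), P = (1, 0), H = (0, 1), G = (1, -3).
1. J is the centroid of triangle TPG ⇒ J = (2/3, -1)
2. B is the centroid of triangle HPG ⇒ B = (2/3, -2/3)
3. D is where the line through B parallel to GJ meets line JP ⇒ D = (19/27, -8/9)
D = J + t·(P−J) with t = 1/9, so JD:DP = t:(1−t) = 1/9:8/9

JD:DP = 1/8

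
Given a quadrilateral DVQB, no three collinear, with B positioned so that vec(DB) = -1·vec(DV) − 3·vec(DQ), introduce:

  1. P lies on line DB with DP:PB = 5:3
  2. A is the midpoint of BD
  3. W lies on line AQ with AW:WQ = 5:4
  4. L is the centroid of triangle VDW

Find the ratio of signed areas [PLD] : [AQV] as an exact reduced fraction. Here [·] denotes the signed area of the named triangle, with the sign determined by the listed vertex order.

Set D = (0, 0), V = (1, 0), Q = (0, 1), B = (-1, -3); any affine frame gives the same invariant.
1. P lies on line DB with DP:PB = 5:3 ⇒ P = (-5/8, -15/8)
2. A is the midpoint of BD ⇒ A = (-1/2, -3/2)
3. W lies on line AQ with AW:WQ = 5:4 ⇒ W = (-2/9, -1/9)
4. L is the centroid of triangle VDW ⇒ L = (7/27, -1/27)
2·[PLD] = 55/108, 2·[AQV] = -3
[PLD]:[AQV] = 55/108:-3 = -55/324

[PLD]:[AQV] = -55/324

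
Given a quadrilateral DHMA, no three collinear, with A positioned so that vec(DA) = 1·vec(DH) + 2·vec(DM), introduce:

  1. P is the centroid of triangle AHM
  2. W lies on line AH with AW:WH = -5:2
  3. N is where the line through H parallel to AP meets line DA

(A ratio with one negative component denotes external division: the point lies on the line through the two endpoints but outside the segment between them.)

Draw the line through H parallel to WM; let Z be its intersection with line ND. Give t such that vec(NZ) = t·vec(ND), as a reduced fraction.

t = 32/39

Assign D = (0, 0), H = (1, 0), M = (0, 1), A = (1, 2) — the answer is frame-independent, so this choice is without loss of generality.
1. P is the centroid of triangle AHM ⇒ P = (2/3, 1)
2. W lies on line AH with AW:WH = -5:2 ⇒ W = (1, -4/3)
3. N is where the line through H parallel to AP meets line DA ⇒ N = (3, 6)
through H parallel to WM: direction (-1, 7/3); meets ND at Z = (7/13, 14/13)
Z = N + t·(D−N) with t = 32/39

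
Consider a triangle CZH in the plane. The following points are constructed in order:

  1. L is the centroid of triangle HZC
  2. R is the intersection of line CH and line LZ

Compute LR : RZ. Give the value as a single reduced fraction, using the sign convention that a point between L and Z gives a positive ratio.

LR:RZ = -1/3

Set C = (0, 0), Z = (1, 0), H = (0, 1); any affine frame gives the same invariant.
1. L is the centroid of triangle HZC ⇒ L = (1/3, 1/3)
2. R is the intersection of line CH and line LZ ⇒ R = (0, 1/2)
R = L + t·(Z−L) with t = -1/2, so LR:RZ = t:(1−t) = -1/2:3/2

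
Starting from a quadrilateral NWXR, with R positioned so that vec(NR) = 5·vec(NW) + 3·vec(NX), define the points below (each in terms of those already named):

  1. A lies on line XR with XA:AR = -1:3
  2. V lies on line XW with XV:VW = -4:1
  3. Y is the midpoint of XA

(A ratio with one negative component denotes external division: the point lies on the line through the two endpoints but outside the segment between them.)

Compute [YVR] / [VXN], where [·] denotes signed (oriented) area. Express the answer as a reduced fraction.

Choose coordinates N = (0, 0), W = (1, 0), X = (0, 1), R = (5, 3).
1. A lies on line XR with XA:AR = -1:3 ⇒ A = (-5/2, 0)
2. V lies on line XW with XV:VW = -4:1 ⇒ V = (4/3, -1/3)
3. Y is the midpoint of XA ⇒ Y = (-5/4, 1/2)
2·[YVR] = 35/3, 2·[VXN] = 4/3
[YVR]:[VXN] = 35/3:4/3 = 35/4

[YVR]:[VXN] = 35/4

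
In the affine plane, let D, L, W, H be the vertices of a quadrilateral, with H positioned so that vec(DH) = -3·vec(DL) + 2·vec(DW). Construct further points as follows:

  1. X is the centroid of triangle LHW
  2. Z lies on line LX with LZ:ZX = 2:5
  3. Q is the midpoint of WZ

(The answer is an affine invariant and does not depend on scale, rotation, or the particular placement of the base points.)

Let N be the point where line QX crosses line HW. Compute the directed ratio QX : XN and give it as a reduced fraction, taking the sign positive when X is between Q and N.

QX:XN = 3/14

Choose coordinates D = (0, 0), L = (1, 0), W = (0, 1), H = (-3, 2).
1. X is the centroid of triangle LHW ⇒ X = (-2/3, 1)
2. Z lies on line LX with LZ:ZX = 2:5 ⇒ Z = (11/21, 2/7)
3. Q is the midpoint of WZ ⇒ Q = (11/42, 9/14)
line QX meets HW at N = (-5, 8/3)
X = Q + t·(N−Q) with t = 3/17, so QX:XN = 3/17:14/17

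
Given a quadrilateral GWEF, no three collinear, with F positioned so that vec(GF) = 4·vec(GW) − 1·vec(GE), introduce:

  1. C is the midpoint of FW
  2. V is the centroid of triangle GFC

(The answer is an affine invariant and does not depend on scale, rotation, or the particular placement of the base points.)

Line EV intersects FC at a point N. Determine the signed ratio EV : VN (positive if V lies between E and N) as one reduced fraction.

Set G = (0, 0), W = (1, 0), E = (0, 1), F = (4, -1); any affine frame gives the same invariant.
1. C is the midpoint of FW ⇒ C = (5/2, -1/2)
2. V is the centroid of triangle GFC ⇒ V = (13/6, -1/2)
line EV meets FC at N = (13/7, -2/7)
V = E + t·(N−E) with t = 7/6, so EV:VN = 7/6:-1/6

EV:VN = -7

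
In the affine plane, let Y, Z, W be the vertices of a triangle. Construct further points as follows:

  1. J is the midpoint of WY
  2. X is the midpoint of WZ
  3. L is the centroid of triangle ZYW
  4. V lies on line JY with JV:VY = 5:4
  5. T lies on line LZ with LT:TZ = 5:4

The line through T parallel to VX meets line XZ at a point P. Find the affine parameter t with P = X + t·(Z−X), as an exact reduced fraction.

t = 113/189

Work in coordinates with Y = (0, 0), Z = (1, 0), W = (0, 1).
1. J is the midpoint of WY ⇒ J = (0, 1/2)
2. X is the midpoint of WZ ⇒ X = (1/2, 1/2)
3. L is the centroid of triangle ZYW ⇒ L = (1/3, 1/3)
4. V lies on line JY with JV:VY = 5:4 ⇒ V = (0, 2/9)
5. T lies on line LZ with LT:TZ = 5:4 ⇒ T = (19/27, 4/27)
through T parallel to VX: direction (1/2, 5/18); meets XZ at P = (151/189, 38/189)
P = X + t·(Z−X) with t = 113/189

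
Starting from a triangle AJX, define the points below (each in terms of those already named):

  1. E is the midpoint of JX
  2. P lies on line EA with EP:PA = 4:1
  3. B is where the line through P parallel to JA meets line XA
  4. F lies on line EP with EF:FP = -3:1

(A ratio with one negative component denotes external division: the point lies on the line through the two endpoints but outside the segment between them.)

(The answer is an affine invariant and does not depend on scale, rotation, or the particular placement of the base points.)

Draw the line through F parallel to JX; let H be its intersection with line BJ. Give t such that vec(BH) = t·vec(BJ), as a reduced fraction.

Assign A = (0, 0), J = (1, 0), X = (0, 1) — the answer is frame-independent, so this choice is without loss of generality.
1. E is the midpoint of JX ⇒ E = (1/2, 1/2)
2. P lies on line EA with EP:PA = 4:1 ⇒ P = (1/10, 1/10)
3. B is where the line through P parallel to JA meets line XA ⇒ B = (0, 1/10)
4. F lies on line EP with EF:FP = -3:1 ⇒ F = (-1/10, -1/10)
through F parallel to JX: direction (-1, 1); meets BJ at H = (-1/3, 2/15)
H = B + t·(J−B) with t = -1/3

t = -1/3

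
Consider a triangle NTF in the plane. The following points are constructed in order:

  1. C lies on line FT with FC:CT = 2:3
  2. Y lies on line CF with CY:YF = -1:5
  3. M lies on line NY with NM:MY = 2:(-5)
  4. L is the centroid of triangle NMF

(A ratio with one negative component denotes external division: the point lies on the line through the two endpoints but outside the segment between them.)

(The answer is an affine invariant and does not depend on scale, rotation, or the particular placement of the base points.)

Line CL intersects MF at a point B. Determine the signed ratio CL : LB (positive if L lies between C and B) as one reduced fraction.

Work in coordinates with N = (0, 0), T = (1, 0), F = (0, 1).
1. C lies on line FT with FC:CT = 2:3 ⇒ C = (2/5, 3/5)
2. Y lies on line CF with CY:YF = -1:5 ⇒ Y = (1/2, 1/2)
3. M lies on line NY with NM:MY = 2:(-5) ⇒ M = (-1/3, -1/3)
4. L is the centroid of triangle NMF ⇒ L = (-1/9, 2/9)
line CL meets MF at B = (-16/75, 11/75)
L = C + t·(B−C) with t = 5/6, so CL:LB = 5/6:1/6

CL:LB = 5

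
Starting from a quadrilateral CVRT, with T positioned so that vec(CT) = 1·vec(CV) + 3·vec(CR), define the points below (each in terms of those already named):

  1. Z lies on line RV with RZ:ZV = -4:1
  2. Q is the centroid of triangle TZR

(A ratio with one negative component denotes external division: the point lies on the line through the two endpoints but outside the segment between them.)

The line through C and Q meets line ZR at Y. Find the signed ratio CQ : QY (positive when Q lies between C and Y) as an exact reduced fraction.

Choose coordinates C = (0, 0), V = (1, 0), R = (0, 1), T = (1, 3).
1. Z lies on line RV with RZ:ZV = -4:1 ⇒ Z = (4/3, -1/3)
2. Q is the centroid of triangle TZR ⇒ Q = (7/9, 11/9)
line CQ meets ZR at Y = (7/18, 11/18)
Q = C + t·(Y−C) with t = 2, so CQ:QY = 2:-1

CQ:QY = -2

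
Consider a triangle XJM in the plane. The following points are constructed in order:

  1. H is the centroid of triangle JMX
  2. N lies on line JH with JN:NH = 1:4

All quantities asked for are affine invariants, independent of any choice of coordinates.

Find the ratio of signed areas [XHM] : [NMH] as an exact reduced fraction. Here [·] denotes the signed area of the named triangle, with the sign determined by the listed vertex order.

[XHM]:[NMH] = 5/4

Choose coordinates X = (0, 0), J = (1, 0), M = (0, 1).
1. H is the centroid of triangle JMX ⇒ H = (1/3, 1/3)
2. N lies on line JH with JN:NH = 1:4 ⇒ N = (13/15, 1/15)
2·[XHM] = 1/3, 2·[NMH] = 4/15
[XHM]:[NMH] = 1/3:4/15 = 5/4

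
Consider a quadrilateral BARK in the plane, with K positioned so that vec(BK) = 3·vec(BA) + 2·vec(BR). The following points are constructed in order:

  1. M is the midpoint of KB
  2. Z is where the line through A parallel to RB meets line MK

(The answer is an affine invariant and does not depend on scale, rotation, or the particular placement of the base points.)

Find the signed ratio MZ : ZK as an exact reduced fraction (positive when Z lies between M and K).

Work in coordinates with B = (0, 0), A = (1, 0), R = (0, 1), K = (3, 2).
1. M is the midpoint of KB ⇒ M = (3/2, 1)
2. Z is where the line through A parallel to RB meets line MK ⇒ Z = (1, 2/3)
Z = M + t·(K−M) with t = -1/3, so MZ:ZK = t:(1−t) = -1/3:4/3

MZ:ZK = -1/4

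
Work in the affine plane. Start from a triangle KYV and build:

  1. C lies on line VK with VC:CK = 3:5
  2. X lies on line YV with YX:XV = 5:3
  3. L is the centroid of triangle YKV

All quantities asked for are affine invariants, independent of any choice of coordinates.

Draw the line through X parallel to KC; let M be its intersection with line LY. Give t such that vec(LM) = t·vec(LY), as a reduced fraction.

t = 1/16

Work in coordinates with K = (0, 0), Y = (1, 0), V = (0, 1).
1. C lies on line VK with VC:CK = 3:5 ⇒ C = (0, 5/8)
2. X lies on line YV with YX:XV = 5:3 ⇒ X = (3/8, 5/8)
3. L is the centroid of triangle YKV ⇒ L = (1/3, 1/3)
through X parallel to KC: direction (0, 5/8); meets LY at M = (3/8, 5/16)
M = L + t·(Y−L) with t = 1/16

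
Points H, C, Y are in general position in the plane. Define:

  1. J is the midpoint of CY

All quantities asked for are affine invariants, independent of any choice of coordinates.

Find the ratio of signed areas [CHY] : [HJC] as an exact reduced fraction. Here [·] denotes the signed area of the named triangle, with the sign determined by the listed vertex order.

[CHY]:[HJC] = 2

Assign H = (0, 0), C = (1, 0), Y = (0, 1) — the answer is frame-independent, so this choice is without loss of generality.
1. J is the midpoint of CY ⇒ J = (1/2, 1/2)
2·[CHY] = -1, 2·[HJC] = -1/2
[CHY]:[HJC] = -1:-1/2 = 2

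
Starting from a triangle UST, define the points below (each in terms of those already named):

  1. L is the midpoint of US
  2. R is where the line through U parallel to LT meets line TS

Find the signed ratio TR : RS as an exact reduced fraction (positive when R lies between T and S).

TR:RS = -1/2

Work in coordinates with U = (0, 0), S = (1, 0), T = (0, 1).
1. L is the midpoint of US ⇒ L = (1/2, 0)
2. R is where the line through U parallel to LT meets line TS ⇒ R = (-1, 2)
R = T + t·(S−T) with t = -1, so TR:RS = t:(1−t) = -1:2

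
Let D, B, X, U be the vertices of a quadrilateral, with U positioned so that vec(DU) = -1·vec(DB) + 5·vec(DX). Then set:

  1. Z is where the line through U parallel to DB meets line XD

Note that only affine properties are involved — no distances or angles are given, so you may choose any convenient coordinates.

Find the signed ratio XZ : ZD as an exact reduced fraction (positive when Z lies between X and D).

XZ:ZD = -4/5

Set D = (0, 0), B = (1, 0), X = (0, 1), U = (-1, 5); any affine frame gives the same invariant.
1. Z is where the line through U parallel to DB meets line XD ⇒ Z = (0, 5)
Z = X + t·(D−X) with t = -4, so XZ:ZD = t:(1−t) = -4:5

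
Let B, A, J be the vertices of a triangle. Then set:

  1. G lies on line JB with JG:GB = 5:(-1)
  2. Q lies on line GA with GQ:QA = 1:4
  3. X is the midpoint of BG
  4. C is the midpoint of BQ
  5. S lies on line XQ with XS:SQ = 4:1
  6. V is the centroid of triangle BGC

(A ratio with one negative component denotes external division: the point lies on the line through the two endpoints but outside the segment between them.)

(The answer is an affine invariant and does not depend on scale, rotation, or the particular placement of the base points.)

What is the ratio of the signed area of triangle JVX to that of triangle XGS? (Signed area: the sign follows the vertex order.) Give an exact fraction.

Choose coordinates B = (0, 0), A = (1, 0), J = (0, 1).
1. G lies on line JB with JG:GB = 5:(-1) ⇒ G = (0, -1/4)
2. Q lies on line GA with GQ:QA = 1:4 ⇒ Q = (1/5, -1/5)
3. X is the midpoint of BG ⇒ X = (0, -1/8)
4. C is the midpoint of BQ ⇒ C = (1/10, -1/10)
5. S lies on line XQ with XS:SQ = 4:1 ⇒ S = (4/25, -37/200)
6. V is the centroid of triangle BGC ⇒ V = (1/30, -7/60)
2·[JVX] = -3/80, 2·[XGS] = 1/50
[JVX]:[XGS] = -3/80:1/50 = -15/8

[JVX]:[XGS] = -15/8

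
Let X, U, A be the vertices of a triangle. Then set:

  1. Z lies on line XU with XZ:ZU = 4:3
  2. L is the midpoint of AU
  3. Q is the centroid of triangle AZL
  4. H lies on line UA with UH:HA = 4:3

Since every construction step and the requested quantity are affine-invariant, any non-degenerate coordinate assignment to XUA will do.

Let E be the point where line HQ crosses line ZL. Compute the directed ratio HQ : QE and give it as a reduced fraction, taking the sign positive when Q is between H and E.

HQ:QE = -4/7

Choose coordinates X = (0, 0), U = (1, 0), A = (0, 1).
1. Z lies on line XU with XZ:ZU = 4:3 ⇒ Z = (4/7, 0)
2. L is the midpoint of AU ⇒ L = (1/2, 1/2)
3. Q is the centroid of triangle AZL ⇒ Q = (5/14, 1/2)
4. H lies on line UA with UH:HA = 4:3 ⇒ H = (3/7, 4/7)
line HQ meets ZL at E = (27/56, 5/8)
Q = H + t·(E−H) with t = -4/3, so HQ:QE = -4/3:7/3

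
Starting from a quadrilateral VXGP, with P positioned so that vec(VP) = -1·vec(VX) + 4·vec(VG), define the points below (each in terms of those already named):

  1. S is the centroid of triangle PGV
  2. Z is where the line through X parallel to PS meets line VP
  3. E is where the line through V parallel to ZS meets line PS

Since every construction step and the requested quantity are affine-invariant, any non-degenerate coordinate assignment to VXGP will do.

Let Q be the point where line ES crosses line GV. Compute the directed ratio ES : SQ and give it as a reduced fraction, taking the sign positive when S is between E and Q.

Set V = (0, 0), X = (1, 0), G = (0, 1), P = (-1, 4); any affine frame gives the same invariant.
1. S is the centroid of triangle PGV ⇒ S = (-1/3, 5/3)
2. Z is where the line through X parallel to PS meets line VP ⇒ Z = (-7, 28)
3. E is where the line through V parallel to ZS meets line PS ⇒ E = (-10/9, 79/18)
line ES meets GV at Q = (0, 1/2)
S = E + t·(Q−E) with t = 7/10, so ES:SQ = 7/10:3/10

ES:SQ = 7/3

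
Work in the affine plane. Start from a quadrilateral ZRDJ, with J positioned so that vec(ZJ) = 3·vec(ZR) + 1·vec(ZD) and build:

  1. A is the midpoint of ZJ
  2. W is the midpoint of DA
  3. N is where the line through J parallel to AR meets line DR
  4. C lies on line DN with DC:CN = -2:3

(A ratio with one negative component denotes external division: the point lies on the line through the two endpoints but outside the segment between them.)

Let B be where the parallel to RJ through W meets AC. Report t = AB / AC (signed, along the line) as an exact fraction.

t = 5/46

Set Z = (0, 0), R = (1, 0), D = (0, 1), J = (3, 1); any affine frame gives the same invariant.
1. A is the midpoint of ZJ ⇒ A = (3/2, 1/2)
2. W is the midpoint of DA ⇒ W = (3/4, 3/4)
3. N is where the line through J parallel to AR meets line DR ⇒ N = (3/2, -1/2)
4. C lies on line DN with DC:CN = -2:3 ⇒ C = (-3, 4)
through W parallel to RJ: direction (2, 1); meets AC at B = (93/92, 81/92)
B = A + t·(C−A) with t = 5/46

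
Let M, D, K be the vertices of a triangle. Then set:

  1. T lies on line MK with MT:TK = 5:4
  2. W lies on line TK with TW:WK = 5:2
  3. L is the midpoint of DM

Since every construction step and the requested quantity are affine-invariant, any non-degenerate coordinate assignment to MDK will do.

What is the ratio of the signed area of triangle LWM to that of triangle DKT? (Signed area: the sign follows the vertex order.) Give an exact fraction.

[LWM]:[DKT] = 55/56

Choose coordinates M = (0, 0), D = (1, 0), K = (0, 1).
1. T lies on line MK with MT:TK = 5:4 ⇒ T = (0, 5/9)
2. W lies on line TK with TW:WK = 5:2 ⇒ W = (0, 55/63)
3. L is the midpoint of DM ⇒ L = (1/2, 0)
2·[LWM] = 55/126, 2·[DKT] = 4/9
[LWM]:[DKT] = 55/126:4/9 = 55/56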